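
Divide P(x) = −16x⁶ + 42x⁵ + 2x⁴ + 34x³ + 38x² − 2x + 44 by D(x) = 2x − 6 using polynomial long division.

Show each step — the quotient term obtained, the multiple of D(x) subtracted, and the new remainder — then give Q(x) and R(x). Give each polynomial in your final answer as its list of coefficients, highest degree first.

Step 1: lead(−16x⁶ + 42x⁵ + 2x⁴ + 34x³ + 38x² − 2x + 44) ÷ lead(D) = −16x⁶ ÷ 2x = −8x⁵. Subtract (−8x⁵)·D = −16x⁶ + 48x⁵. Remainder: −6x⁵ + 2x⁴ + 34x³ + 38x² − 2x + 44.
Step 2: lead(−6x⁵ + 2x⁴ + 34x³ + 38x² − 2x + 44) ÷ lead(D) = −6x⁵ ÷ 2x = −3x⁴. Subtract (−3x⁴)·D = −6x⁵ + 18x⁴. Remainder: −16x⁴ + 34x³ + 38x² − 2x + 44.
Step 3: lead(−16x⁴ + 34x³ + 38x² − 2x + 44) ÷ lead(D) = −16x⁴ ÷ 2x = −8x³. Subtract (−8x³)·D = −16x⁴ + 48x³. Remainder: −14x³ + 38x² − 2x + 44.
Step 4: lead(−14x³ + 38x² − 2x + 44) ÷ lead(D) = −14x³ ÷ 2x = −7x². Subtract (−7x²)·D = −14x³ + 42x². Remainder: −4x² − 2x + 44.
Step 5: lead(−4x² − 2x + 44) ÷ lead(D) = −4x² ÷ 2x = −2x. Subtract (−2x)·D = −4x² + 12x. Remainder: −14x + 44.
Step 6: lead(−14x + 44) ÷ lead(D) = −14x ÷ 2x = −7. Subtract (−7)·D = −14x + 42. Remainder: 2.

Q = [-8, -3, -8, -7, -2, -7]; R = [2]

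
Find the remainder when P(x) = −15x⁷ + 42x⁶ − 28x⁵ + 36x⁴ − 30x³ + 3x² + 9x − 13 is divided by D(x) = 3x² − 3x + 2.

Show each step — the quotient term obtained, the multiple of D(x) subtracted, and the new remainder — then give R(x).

Step 1: lead(−15x⁷ + 42x⁶ − 28x⁵ + 36x⁴ − 30x³ + 3x² + 9x − 13) ÷ lead(D) = −15x⁷ ÷ 3x² = −5x⁵. Subtract (−5x⁵)·D = −15x⁷ + 15x⁶ − 10x⁵. Remainder: 27x⁶ − 18x⁵ + 36x⁴ − 30x³ + 3x² + 9x − 13.
Step 2: lead(27x⁶ − 18x⁵ + 36x⁴ − 30x³ + 3x² + 9x − 13) ÷ lead(D) = 27x⁶ ÷ 3x² = 9x⁴. Subtract (9x⁴)·D = 27x⁶ − 27x⁵ + 18x⁴. Remainder: 9x⁵ + 18x⁴ − 30x³ + 3x² + 9x − 13.
Step 3: lead(9x⁵ + 18x⁴ − 30x³ + 3x² + 9x − 13) ÷ lead(D) = 9x⁵ ÷ 3x² = 3x³. Subtract (3x³)·D = 9x⁵ − 9x⁴ + 6x³. Remainder: 27x⁴ − 36x³ + 3x² + 9x − 13.
Step 4: lead(27x⁴ − 36x³ + 3x² + 9x − 13) ÷ lead(D) = 27x⁴ ÷ 3x² = 9x². Subtract (9x²)·D = 27x⁴ − 27x³ + 18x². Remainder: −9x³ − 15x² + 9x − 13.
Step 5: lead(−9x³ − 15x² + 9x − 13) ÷ lead(D) = −9x³ ÷ 3x² = −3x. Subtract (−3x)·D = −9x³ + 9x² − 6x. Remainder: −24x² + 15x − 13.
Step 6: lead(−24x² + 15x − 13) ÷ lead(D) = −24x² ÷ 3x² = −8. Subtract (−8)·D = −24x² + 24x − 16. Remainder: −9x + 3.

R(x) = −9x + 3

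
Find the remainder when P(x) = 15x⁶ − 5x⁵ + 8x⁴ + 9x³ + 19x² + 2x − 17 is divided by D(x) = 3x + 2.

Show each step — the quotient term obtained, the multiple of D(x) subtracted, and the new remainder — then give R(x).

Step 1: lead(15x⁶ − 5x⁵ + 8x⁴ + 9x³ + 19x² + 2x − 17) ÷ lead(D) = 15x⁶ ÷ 3x = 5x⁵. Subtract (5x⁵)·D = 15x⁶ + 10x⁵. Remainder: −15x⁵ + 8x⁴ + 9x³ + 19x² + 2x − 17.
Step 2: lead(−15x⁵ + 8x⁴ + 9x³ + 19x² + 2x − 17) ÷ lead(D) = −15x⁵ ÷ 3x = −5x⁴. Subtract (−5x⁴)·D = −15x⁵ − 10x⁴. Remainder: 18x⁴ + 9x³ + 19x² + 2x − 17.
Step 3: lead(18x⁴ + 9x³ + 19x² + 2x − 17) ÷ lead(D) = 18x⁴ ÷ 3x = 6x³. Subtract (6x³)·D = 18x⁴ + 12x³. Remainder: −3x³ + 19x² + 2x − 17.
Step 4: lead(−3x³ + 19x² + 2x − 17) ÷ lead(D) = −3x³ ÷ 3x = −x². Subtract (−x²)·D = −3x³ − 2x². Remainder: 21x² + 2x − 17.
Step 5: lead(21x² + 2x − 17) ÷ lead(D) = 21x² ÷ 3x = 7x. Subtract (7x)·D = 21x² + 14x. Remainder: −12x − 17.
Step 6: lead(−12x − 17) ÷ lead(D) = −12x ÷ 3x = −4. Subtract (−4)·D = −12x − 8. Remainder: −9.

R(x) = −9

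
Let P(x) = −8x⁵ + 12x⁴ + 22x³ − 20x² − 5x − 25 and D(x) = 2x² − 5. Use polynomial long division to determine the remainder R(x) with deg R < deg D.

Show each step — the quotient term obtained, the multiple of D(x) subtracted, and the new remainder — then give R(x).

Step 1: lead(−8x⁵ + 12x⁴ + 22x³ − 20x² − 5x − 25) ÷ lead(D) = −8x⁵ ÷ 2x² = −4x³. Subtract (−4x³)·D = −8x⁵ + 20x³. Remainder: 12x⁴ + 2x³ − 20x² − 5x − 25.
Step 2: lead(12x⁴ + 2x³ − 20x² − 5x − 25) ÷ lead(D) = 12x⁴ ÷ 2x² = 6x². Subtract (6x²)·D = 12x⁴ − 30x². Remainder: 2x³ + 10x² − 5x − 25.
Step 3: lead(2x³ + 10x² − 5x − 25) ÷ lead(D) = 2x³ ÷ 2x² = x. Subtract (x)·D = 2x³ − 5x. Remainder: 10x² − 25.
Step 4: lead(10x² − 25) ÷ lead(D) = 10x² ÷ 2x² = 5. Subtract (5)·D = 10x² − 25. Remainder: 0.

R(x) = 0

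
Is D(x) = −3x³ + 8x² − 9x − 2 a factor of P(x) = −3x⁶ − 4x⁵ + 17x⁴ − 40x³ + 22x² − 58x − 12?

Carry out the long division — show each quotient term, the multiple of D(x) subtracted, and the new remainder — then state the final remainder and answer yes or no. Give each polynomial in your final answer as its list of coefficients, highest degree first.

Step 1: lead(−3x⁶ − 4x⁵ + 17x⁴ − 40x³ + 22x² − 58x − 12) ÷ lead(D) = −3x⁶ ÷ −3x³ = x³. Subtract (x³)·D = −3x⁶ + 8x⁵ − 9x⁴ − 2x³. Remainder: −12x⁵ + 26x⁴ − 38x³ + 22x² − 58x − 12.
Step 2: lead(−12x⁵ + 26x⁴ − 38x³ + 22x² − 58x − 12) ÷ lead(D) = −12x⁵ ÷ −3x³ = 4x². Subtract (4x²)·D = −12x⁵ + 32x⁴ − 36x³ − 8x². Remainder: −6x⁴ − 2x³ + 30x² − 58x − 12.
Step 3: lead(−6x⁴ − 2x³ + 30x² − 58x − 12) ÷ lead(D) = −6x⁴ ÷ −3x³ = 2x. Subtract (2x)·D = −6x⁴ + 16x³ − 18x² − 4x. Remainder: −18x³ + 48x² − 54x − 12.
Step 4: lead(−18x³ + 48x² − 54x − 12) ÷ lead(D) = −18x³ ÷ −3x³ = 6. Subtract (6)·D = −18x³ + 48x² − 54x − 12. Remainder: 0.

R = [0], so D(x) is a factor of P(x). yes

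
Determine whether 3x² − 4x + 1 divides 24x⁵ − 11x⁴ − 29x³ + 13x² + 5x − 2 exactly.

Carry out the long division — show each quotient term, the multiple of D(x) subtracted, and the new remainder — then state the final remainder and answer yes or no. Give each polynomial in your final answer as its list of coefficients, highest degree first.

Step 1: lead(24x⁵ − 11x⁴ − 29x³ + 13x² + 5x − 2) ÷ lead(D) = 24x⁵ ÷ 3x² = 8x³. Subtract (8x³)·D = 24x⁵ − 32x⁴ + 8x³. Remainder: 21x⁴ − 37x³ + 13x² + 5x − 2.
Step 2: lead(21x⁴ − 37x³ + 13x² + 5x − 2) ÷ lead(D) = 21x⁴ ÷ 3x² = 7x². Subtract (7x²)·D = 21x⁴ − 28x³ + 7x². Remainder: −9x³ + 6x² + 5x − 2.
Step 3: lead(−9x³ + 6x² + 5x − 2) ÷ lead(D) = −9x³ ÷ 3x² = −3x. Subtract (−3x)·D = −9x³ + 12x² − 3x. Remainder: −6x² + 8x − 2.
Step 4: lead(−6x² + 8x − 2) ÷ lead(D) = −6x² ÷ 3x² = −2. Subtract (−2)·D = −6x² + 8x − 2. Remainder: 0.

R = [0], so D(x) is a factor of P(x). yes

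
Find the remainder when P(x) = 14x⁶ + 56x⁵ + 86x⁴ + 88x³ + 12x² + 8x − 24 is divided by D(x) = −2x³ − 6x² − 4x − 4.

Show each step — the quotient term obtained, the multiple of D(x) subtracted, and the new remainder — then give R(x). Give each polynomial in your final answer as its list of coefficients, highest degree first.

Step 1: lead(14x⁶ + 56x⁵ + 86x⁴ + 88x³ + 12x² + 8x − 24) ÷ lead(D) = 14x⁶ ÷ −2x³ = −7x³. Subtract (−7x³)·D = 14x⁶ + 42x⁵ + 28x⁴ + 28x³. Remainder: 14x⁵ + 58x⁴ + 60x³ + 12x² + 8x − 24.
Step 2: lead(14x⁵ + 58x⁴ + 60x³ + 12x² + 8x − 24) ÷ lead(D) = 14x⁵ ÷ −2x³ = −7x². Subtract (−7x²)·D = 14x⁵ + 42x⁴ + 28x³ + 28x². Remainder: 16x⁴ + 32x³ − 16x² + 8x − 24.
Step 3: lead(16x⁴ + 32x³ − 16x² + 8x − 24) ÷ lead(D) = 16x⁴ ÷ −2x³ = −8x. Subtract (−8x)·D = 16x⁴ + 48x³ + 32x² + 32x. Remainder: −16x³ − 48x² − 24x − 24.
Step 4: lead(−16x³ − 48x² − 24x − 24) ÷ lead(D) = −16x³ ÷ −2x³ = 8. Subtract (8)·D = −16x³ − 48x² − 32x − 32. Remainder: 8x + 8.

R = [8, 8]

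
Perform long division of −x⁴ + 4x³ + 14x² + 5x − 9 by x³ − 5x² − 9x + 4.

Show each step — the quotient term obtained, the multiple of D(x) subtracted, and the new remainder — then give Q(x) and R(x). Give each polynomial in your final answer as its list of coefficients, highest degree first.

Step 1: lead(−x⁴ + 4x³ + 14x² + 5x − 9) ÷ lead(D) = −x⁴ ÷ x³ = −x. Subtract (−x)·D = −x⁴ + 5x³ + 9x² − 4x. Remainder: −x³ + 5x² + 9x − 9.
Step 2: lead(−x³ + 5x² + 9x − 9) ÷ lead(D) = −x³ ÷ x³ = −1. Subtract (−1)·D = −x³ + 5x² + 9x − 4. Remainder: −5.

Q = [-1, -1]; R = [-5]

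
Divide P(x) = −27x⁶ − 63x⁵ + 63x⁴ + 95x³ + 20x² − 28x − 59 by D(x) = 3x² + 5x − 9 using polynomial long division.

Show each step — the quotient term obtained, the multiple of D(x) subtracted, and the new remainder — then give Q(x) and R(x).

Step 1: lead(−27x⁶ − 63x⁵ + 63x⁴ + 95x³ + 20x² − 28x − 59) ÷ lead(D) = −27x⁶ ÷ 3x² = −9x⁴. Subtract (−9x⁴)·D = −27x⁶ − 45x⁵ + 81x⁴. Remainder: −18x⁵ − 18x⁴ + 95x³ + 20x² − 28x − 59.
Step 2: lead(−18x⁵ − 18x⁴ + 95x³ + 20x² − 28x − 59) ÷ lead(D) = −18x⁵ ÷ 3x² = −6x³. Subtract (−6x³)·D = −18x⁵ − 30x⁴ + 54x³. Remainder: 12x⁴ + 41x³ + 20x² − 28x − 59.
Step 3: lead(12x⁴ + 41x³ + 20x² − 28x − 59) ÷ lead(D) = 12x⁴ ÷ 3x² = 4x². Subtract (4x²)·D = 12x⁴ + 20x³ − 36x². Remainder: 21x³ + 56x² − 28x − 59.
Step 4: lead(21x³ + 56x² − 28x − 59) ÷ lead(D) = 21x³ ÷ 3x² = 7x. Subtract (7x)·D = 21x³ + 35x² − 63x. Remainder: 21x² + 35x − 59.
Step 5: lead(21x² + 35x − 59) ÷ lead(D) = 21x² ÷ 3x² = 7. Subtract (7)·D = 21x² + 35x − 63. Remainder: 4.

Q(x) = −9x⁴ − 6x³ + 4x² + 7x + 7; R(x) = 4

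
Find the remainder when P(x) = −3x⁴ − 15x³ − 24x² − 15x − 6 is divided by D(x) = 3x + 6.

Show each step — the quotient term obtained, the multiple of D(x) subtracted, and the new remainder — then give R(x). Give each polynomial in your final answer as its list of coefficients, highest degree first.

Step 1: lead(−3x⁴ − 15x³ − 24x² − 15x − 6) ÷ lead(D) = −3x⁴ ÷ 3x = −x³. Subtract (−x³)·D = −3x⁴ − 6x³. Remainder: −9x³ − 24x² − 15x − 6.
Step 2: lead(−9x³ − 24x² − 15x − 6) ÷ lead(D) = −9x³ ÷ 3x = −3x². Subtract (−3x²)·D = −9x³ − 18x². Remainder: −6x² − 15x − 6.
Step 3: lead(−6x² − 15x − 6) ÷ lead(D) = −6x² ÷ 3x = −2x. Subtract (−2x)·D = −6x² − 12x. Remainder: −3x − 6.
Step 4: lead(−3x − 6) ÷ lead(D) = −3x ÷ 3x = −1. Subtract (−1)·D = −3x − 6. Remainder: 0.

R = [0]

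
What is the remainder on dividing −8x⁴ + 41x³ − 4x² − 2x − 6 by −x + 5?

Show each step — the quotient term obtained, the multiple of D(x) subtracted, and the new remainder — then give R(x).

Step 1: lead(−8x⁴ + 41x³ − 4x² − 2x − 6) ÷ lead(D) = −8x⁴ ÷ −x = 8x³. Subtract (8x³)·D = −8x⁴ + 40x³. Remainder: x³ − 4x² − 2x − 6.
Step 2: lead(x³ − 4x² − 2x − 6) ÷ lead(D) = x³ ÷ −x = −x². Subtract (−x²)·D = x³ − 5x². Remainder: x² − 2x − 6.
Step 3: lead(x² − 2x − 6) ÷ lead(D) = x² ÷ −x = −x. Subtract (−x)·D = x² − 5x. Remainder: 3x − 6.
Step 4: lead(3x − 6) ÷ lead(D) = 3x ÷ −x = −3. Subtract (−3)·D = 3x − 15. Remainder: 9.

R(x) = 9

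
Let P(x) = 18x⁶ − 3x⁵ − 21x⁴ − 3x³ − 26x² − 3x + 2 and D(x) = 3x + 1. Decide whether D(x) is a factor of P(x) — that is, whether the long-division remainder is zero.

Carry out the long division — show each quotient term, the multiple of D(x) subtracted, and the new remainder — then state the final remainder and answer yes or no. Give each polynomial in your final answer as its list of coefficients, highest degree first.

Step 1: lead(18x⁶ − 3x⁵ − 21x⁴ − 3x³ − 26x² − 3x + 2) ÷ lead(D) = 18x⁶ ÷ 3x = 6x⁵. Subtract (6x⁵)·D = 18x⁶ + 6x⁵. Remainder: −9x⁵ − 21x⁴ − 3x³ − 26x² − 3x + 2.
Step 2: lead(−9x⁵ − 21x⁴ − 3x³ − 26x² − 3x + 2) ÷ lead(D) = −9x⁵ ÷ 3x = −3x⁴. Subtract (−3x⁴)·D = −9x⁵ − 3x⁴. Remainder: −18x⁴ − 3x³ − 26x² − 3x + 2.
Step 3: lead(−18x⁴ − 3x³ − 26x² − 3x + 2) ÷ lead(D) = −18x⁴ ÷ 3x = −6x³. Subtract (−6x³)·D = −18x⁴ − 6x³. Remainder: 3x³ − 26x² − 3x + 2.
Step 4: lead(3x³ − 26x² − 3x + 2) ÷ lead(D) = 3x³ ÷ 3x = x². Subtract (x²)·D = 3x³ + x². Remainder: −27x² − 3x + 2.
Step 5: lead(−27x² − 3x + 2) ÷ lead(D) = −27x² ÷ 3x = −9x. Subtract (−9x)·D = −27x² − 9x. Remainder: 6x + 2.
Step 6: lead(6x + 2) ÷ lead(D) = 6x ÷ 3x = 2. Subtract (2)·D = 6x + 2. Remainder: 0.

R = [0], so D(x) is a factor of P(x). yes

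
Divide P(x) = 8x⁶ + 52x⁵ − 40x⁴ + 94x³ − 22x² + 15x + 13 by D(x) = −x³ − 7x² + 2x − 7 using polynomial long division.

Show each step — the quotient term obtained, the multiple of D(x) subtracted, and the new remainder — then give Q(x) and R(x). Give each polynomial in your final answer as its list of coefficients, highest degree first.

Q = [-8, 4, -4, -2]; R = [-9, -1]

Step 1: lead(8x⁶ + 52x⁵ − 40x⁴ + 94x³ − 22x² + 15x + 13) ÷ lead(D) = 8x⁶ ÷ −x³ = −8x³. Subtract (−8x³)·D = 8x⁶ + 56x⁵ − 16x⁴ + 56x³. Remainder: −4x⁵ − 24x⁴ + 38x³ − 22x² + 15x + 13.
Step 2: lead(−4x⁵ − 24x⁴ + 38x³ − 22x² + 15x + 13) ÷ lead(D) = −4x⁵ ÷ −x³ = 4x². Subtract (4x²)·D = −4x⁵ − 28x⁴ + 8x³ − 28x². Remainder: 4x⁴ + 30x³ + 6x² + 15x + 13.
Step 3: lead(4x⁴ + 30x³ + 6x² + 15x + 13) ÷ lead(D) = 4x⁴ ÷ −x³ = −4x. Subtract (−4x)·D = 4x⁴ + 28x³ − 8x² + 28x. Remainder: 2x³ + 14x² − 13x + 13.
Step 4: lead(2x³ + 14x² − 13x + 13) ÷ lead(D) = 2x³ ÷ −x³ = −2. Subtract (−2)·D = 2x³ + 14x² − 4x + 14. Remainder: −9x − 1.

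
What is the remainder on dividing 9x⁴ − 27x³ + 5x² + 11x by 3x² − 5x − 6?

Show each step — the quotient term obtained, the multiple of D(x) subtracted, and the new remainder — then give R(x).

R(x) = −8x + 6

Step 1: lead(9x⁴ − 27x³ + 5x² + 11x) ÷ lead(D) = 9x⁴ ÷ 3x² = 3x². Subtract (3x²)·D = 9x⁴ − 15x³ − 18x². Remainder: −12x³ + 23x² + 11x.
Step 2: lead(−12x³ + 23x² + 11x) ÷ lead(D) = −12x³ ÷ 3x² = −4x. Subtract (−4x)·D = −12x³ + 20x² + 24x. Remainder: 3x² − 13x.
Step 3: lead(3x² − 13x) ÷ lead(D) = 3x² ÷ 3x² = 1. Subtract (1)·D = 3x² − 5x − 6. Remainder: −8x + 6.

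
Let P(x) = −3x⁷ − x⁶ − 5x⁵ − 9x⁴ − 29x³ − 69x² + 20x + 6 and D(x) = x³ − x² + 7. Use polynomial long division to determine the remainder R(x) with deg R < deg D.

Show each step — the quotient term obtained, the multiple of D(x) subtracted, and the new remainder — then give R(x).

Step 1: lead(−3x⁷ − x⁶ − 5x⁵ − 9x⁴ − 29x³ − 69x² + 20x + 6) ÷ lead(D) = −3x⁷ ÷ x³ = −3x⁴. Subtract (−3x⁴)·D = −3x⁷ + 3x⁶ − 21x⁴. Remainder: −4x⁶ − 5x⁵ + 12x⁴ − 29x³ − 69x² + 20x + 6.
Step 2: lead(−4x⁶ − 5x⁵ + 12x⁴ − 29x³ − 69x² + 20x + 6) ÷ lead(D) = −4x⁶ ÷ x³ = −4x³. Subtract (−4x³)·D = −4x⁶ + 4x⁵ − 28x³. Remainder: −9x⁵ + 12x⁴ − x³ − 69x² + 20x + 6.
Step 3: lead(−9x⁵ + 12x⁴ − x³ − 69x² + 20x + 6) ÷ lead(D) = −9x⁵ ÷ x³ = −9x². Subtract (−9x²)·D = −9x⁵ + 9x⁴ − 63x². Remainder: 3x⁴ − x³ − 6x² + 20x + 6.
Step 4: lead(3x⁴ − x³ − 6x² + 20x + 6) ÷ lead(D) = 3x⁴ ÷ x³ = 3x. Subtract (3x)·D = 3x⁴ − 3x³ + 21x. Remainder: 2x³ − 6x² − x + 6.
Step 5: lead(2x³ − 6x² − x + 6) ÷ lead(D) = 2x³ ÷ x³ = 2. Subtract (2)·D = 2x³ − 2x² + 14. Remainder: −4x² − x − 8.

R(x) = −4x² − x − 8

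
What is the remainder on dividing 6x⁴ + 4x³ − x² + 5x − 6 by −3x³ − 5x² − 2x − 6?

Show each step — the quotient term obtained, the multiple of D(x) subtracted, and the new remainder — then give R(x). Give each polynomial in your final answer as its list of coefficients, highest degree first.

R = [5, -3, 6]

Step 1: lead(6x⁴ + 4x³ − x² + 5x − 6) ÷ lead(D) = 6x⁴ ÷ −3x³ = −2x. Subtract (−2x)·D = 6x⁴ + 10x³ + 4x² + 12x. Remainder: −6x³ − 5x² − 7x − 6.
Step 2: lead(−6x³ − 5x² − 7x − 6) ÷ lead(D) = −6x³ ÷ −3x³ = 2. Subtract (2)·D = −6x³ − 10x² − 4x − 12. Remainder: 5x² − 3x + 6.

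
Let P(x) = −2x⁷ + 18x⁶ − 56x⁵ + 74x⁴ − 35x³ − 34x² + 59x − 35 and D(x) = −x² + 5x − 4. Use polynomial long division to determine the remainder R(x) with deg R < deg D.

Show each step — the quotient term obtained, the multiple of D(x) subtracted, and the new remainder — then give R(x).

R(x) = −4x − 7

Step 1: lead(−2x⁷ + 18x⁶ − 56x⁵ + 74x⁴ − 35x³ − 34x² + 59x − 35) ÷ lead(D) = −2x⁷ ÷ −x² = 2x⁵. Subtract (2x⁵)·D = −2x⁷ + 10x⁶ − 8x⁵. Remainder: 8x⁶ − 48x⁵ + 74x⁴ − 35x³ − 34x² + 59x − 35.
Step 2: lead(8x⁶ − 48x⁵ + 74x⁴ − 35x³ − 34x² + 59x − 35) ÷ lead(D) = 8x⁶ ÷ −x² = −8x⁴. Subtract (−8x⁴)·D = 8x⁶ − 40x⁵ + 32x⁴. Remainder: −8x⁵ + 42x⁴ − 35x³ − 34x² + 59x − 35.
Step 3: lead(−8x⁵ + 42x⁴ − 35x³ − 34x² + 59x − 35) ÷ lead(D) = −8x⁵ ÷ −x² = 8x³. Subtract (8x³)·D = −8x⁵ + 40x⁴ − 32x³. Remainder: 2x⁴ − 3x³ − 34x² + 59x − 35.
Step 4: lead(2x⁴ − 3x³ − 34x² + 59x − 35) ÷ lead(D) = 2x⁴ ÷ −x² = −2x². Subtract (−2x²)·D = 2x⁴ − 10x³ + 8x². Remainder: 7x³ − 42x² + 59x − 35.
Step 5: lead(7x³ − 42x² + 59x − 35) ÷ lead(D) = 7x³ ÷ −x² = −7x. Subtract (−7x)·D = 7x³ − 35x² + 28x. Remainder: −7x² + 31x − 35.
Step 6: lead(−7x² + 31x − 35) ÷ lead(D) = −7x² ÷ −x² = 7. Subtract (7)·D = −7x² + 35x − 28. Remainder: −4x − 7.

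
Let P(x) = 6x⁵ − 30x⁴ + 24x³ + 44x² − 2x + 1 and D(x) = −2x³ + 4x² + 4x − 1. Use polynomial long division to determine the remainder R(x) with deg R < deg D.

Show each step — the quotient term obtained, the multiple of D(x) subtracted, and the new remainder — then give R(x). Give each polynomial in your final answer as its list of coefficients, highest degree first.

R = [5, 7, 1]

Step 1: lead(6x⁵ − 30x⁴ + 24x³ + 44x² − 2x + 1) ÷ lead(D) = 6x⁵ ÷ −2x³ = −3x². Subtract (−3x²)·D = 6x⁵ − 12x⁴ − 12x³ + 3x². Remainder: −18x⁴ + 36x³ + 41x² − 2x + 1.
Step 2: lead(−18x⁴ + 36x³ + 41x² − 2x + 1) ÷ lead(D) = −18x⁴ ÷ −2x³ = 9x. Subtract (9x)·D = −18x⁴ + 36x³ + 36x² − 9x. Remainder: 5x² + 7x + 1.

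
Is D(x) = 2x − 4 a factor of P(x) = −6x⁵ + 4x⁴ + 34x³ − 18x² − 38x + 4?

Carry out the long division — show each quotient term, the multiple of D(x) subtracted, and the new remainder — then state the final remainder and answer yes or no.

Step 1: lead(−6x⁵ + 4x⁴ + 34x³ − 18x² − 38x + 4) ÷ lead(D) = −6x⁵ ÷ 2x = −3x⁴. Subtract (−3x⁴)·D = −6x⁵ + 12x⁴. Remainder: −8x⁴ + 34x³ − 18x² − 38x + 4.
Step 2: lead(−8x⁴ + 34x³ − 18x² − 38x + 4) ÷ lead(D) = −8x⁴ ÷ 2x = −4x³. Subtract (−4x³)·D = −8x⁴ + 16x³. Remainder: 18x³ − 18x² − 38x + 4.
Step 3: lead(18x³ − 18x² − 38x + 4) ÷ lead(D) = 18x³ ÷ 2x = 9x². Subtract (9x²)·D = 18x³ − 36x². Remainder: 18x² − 38x + 4.
Step 4: lead(18x² − 38x + 4) ÷ lead(D) = 18x² ÷ 2x = 9x. Subtract (9x)·D = 18x² − 36x. Remainder: −2x + 4.
Step 5: lead(−2x + 4) ÷ lead(D) = −2x ÷ 2x = −1. Subtract (−1)·D = −2x + 4. Remainder: 0.

R(x) = 0, so D(x) is a factor of P(x). yes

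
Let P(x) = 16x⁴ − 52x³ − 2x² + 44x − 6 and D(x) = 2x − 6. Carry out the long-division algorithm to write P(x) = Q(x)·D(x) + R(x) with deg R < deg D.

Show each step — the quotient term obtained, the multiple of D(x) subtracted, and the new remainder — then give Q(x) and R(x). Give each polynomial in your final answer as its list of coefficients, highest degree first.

Q = [8, -2, -7, 1]; R = [0]

Step 1: lead(16x⁴ − 52x³ − 2x² + 44x − 6) ÷ lead(D) = 16x⁴ ÷ 2x = 8x³. Subtract (8x³)·D = 16x⁴ − 48x³. Remainder: −4x³ − 2x² + 44x − 6.
Step 2: lead(−4x³ − 2x² + 44x − 6) ÷ lead(D) = −4x³ ÷ 2x = −2x². Subtract (−2x²)·D = −4x³ + 12x². Remainder: −14x² + 44x − 6.
Step 3: lead(−14x² + 44x − 6) ÷ lead(D) = −14x² ÷ 2x = −7x. Subtract (−7x)·D = −14x² + 42x. Remainder: 2x − 6.
Step 4: lead(2x − 6) ÷ lead(D) = 2x ÷ 2x = 1. Subtract (1)·D = 2x − 6. Remainder: 0.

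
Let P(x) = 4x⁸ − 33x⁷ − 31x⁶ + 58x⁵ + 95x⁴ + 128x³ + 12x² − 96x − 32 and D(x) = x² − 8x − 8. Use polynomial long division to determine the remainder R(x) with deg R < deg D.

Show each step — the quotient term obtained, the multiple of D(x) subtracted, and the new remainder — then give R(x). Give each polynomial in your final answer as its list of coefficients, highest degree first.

R = [0]

Step 1: lead(4x⁸ − 33x⁷ − 31x⁶ + 58x⁵ + 95x⁴ + 128x³ + 12x² − 96x − 32) ÷ lead(D) = 4x⁸ ÷ x² = 4x⁶. Subtract (4x⁶)·D = 4x⁸ − 32x⁷ − 32x⁶. Remainder: −x⁷ + x⁶ + 58x⁵ + 95x⁴ + 128x³ + 12x² − 96x − 32.
Step 2: lead(−x⁷ + x⁶ + 58x⁵ + 95x⁴ + 128x³ + 12x² − 96x − 32) ÷ lead(D) = −x⁷ ÷ x² = −x⁵. Subtract (−x⁵)·D = −x⁷ + 8x⁶ + 8x⁵. Remainder: −7x⁶ + 50x⁵ + 95x⁴ + 128x³ + 12x² − 96x − 32.
Step 3: lead(−7x⁶ + 50x⁵ + 95x⁴ + 128x³ + 12x² − 96x − 32) ÷ lead(D) = −7x⁶ ÷ x² = −7x⁴. Subtract (−7x⁴)·D = −7x⁶ + 56x⁵ + 56x⁴. Remainder: −6x⁵ + 39x⁴ + 128x³ + 12x² − 96x − 32.
Step 4: lead(−6x⁵ + 39x⁴ + 128x³ + 12x² − 96x − 32) ÷ lead(D) = −6x⁵ ÷ x² = −6x³. Subtract (−6x³)·D = −6x⁵ + 48x⁴ + 48x³. Remainder: −9x⁴ + 80x³ + 12x² − 96x − 32.
Step 5: lead(−9x⁴ + 80x³ + 12x² − 96x − 32) ÷ lead(D) = −9x⁴ ÷ x² = −9x². Subtract (−9x²)·D = −9x⁴ + 72x³ + 72x². Remainder: 8x³ − 60x² − 96x − 32.
Step 6: lead(8x³ − 60x² − 96x − 32) ÷ lead(D) = 8x³ ÷ x² = 8x. Subtract (8x)·D = 8x³ − 64x² − 64x. Remainder: 4x² − 32x − 32.
Step 7: lead(4x² − 32x − 32) ÷ lead(D) = 4x² ÷ x² = 4. Subtract (4)·D = 4x² − 32x − 32. Remainder: 0.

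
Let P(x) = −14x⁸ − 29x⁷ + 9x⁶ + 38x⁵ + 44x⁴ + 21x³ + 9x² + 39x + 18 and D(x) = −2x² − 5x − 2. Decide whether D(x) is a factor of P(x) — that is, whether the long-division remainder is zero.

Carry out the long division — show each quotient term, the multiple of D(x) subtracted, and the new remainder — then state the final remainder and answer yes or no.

R(x) = 0, so D(x) is a factor of P(x). yes

Step 1: lead(−14x⁸ − 29x⁷ + 9x⁶ + 38x⁵ + 44x⁴ + 21x³ + 9x² + 39x + 18) ÷ lead(D) = −14x⁸ ÷ −2x² = 7x⁶. Subtract (7x⁶)·D = −14x⁸ − 35x⁷ − 14x⁶. Remainder: 6x⁷ + 23x⁶ + 38x⁵ + 44x⁴ + 21x³ + 9x² + 39x + 18.
Step 2: lead(6x⁷ + 23x⁶ + 38x⁵ + 44x⁴ + 21x³ + 9x² + 39x + 18) ÷ lead(D) = 6x⁷ ÷ −2x² = −3x⁵. Subtract (−3x⁵)·D = 6x⁷ + 15x⁶ + 6x⁵. Remainder: 8x⁶ + 32x⁵ + 44x⁴ + 21x³ + 9x² + 39x + 18.
Step 3: lead(8x⁶ + 32x⁵ + 44x⁴ + 21x³ + 9x² + 39x + 18) ÷ lead(D) = 8x⁶ ÷ −2x² = −4x⁴. Subtract (−4x⁴)·D = 8x⁶ + 20x⁵ + 8x⁴. Remainder: 12x⁵ + 36x⁴ + 21x³ + 9x² + 39x + 18.
Step 4: lead(12x⁵ + 36x⁴ + 21x³ + 9x² + 39x + 18) ÷ lead(D) = 12x⁵ ÷ −2x² = −6x³. Subtract (−6x³)·D = 12x⁵ + 30x⁴ + 12x³. Remainder: 6x⁴ + 9x³ + 9x² + 39x + 18.
Step 5: lead(6x⁴ + 9x³ + 9x² + 39x + 18) ÷ lead(D) = 6x⁴ ÷ −2x² = −3x². Subtract (−3x²)·D = 6x⁴ + 15x³ + 6x². Remainder: −6x³ + 3x² + 39x + 18.
Step 6: lead(−6x³ + 3x² + 39x + 18) ÷ lead(D) = −6x³ ÷ −2x² = 3x. Subtract (3x)·D = −6x³ − 15x² − 6x. Remainder: 18x² + 45x + 18.
Step 7: lead(18x² + 45x + 18) ÷ lead(D) = 18x² ÷ −2x² = −9. Subtract (−9)·D = 18x² + 45x + 18. Remainder: 0.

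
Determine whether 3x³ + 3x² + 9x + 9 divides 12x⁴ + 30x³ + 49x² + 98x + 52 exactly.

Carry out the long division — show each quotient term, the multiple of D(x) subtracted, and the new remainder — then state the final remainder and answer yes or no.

Step 1: lead(12x⁴ + 30x³ + 49x² + 98x + 52) ÷ lead(D) = 12x⁴ ÷ 3x³ = 4x. Subtract (4x)·D = 12x⁴ + 12x³ + 36x² + 36x. Remainder: 18x³ + 13x² + 62x + 52.
Step 2: lead(18x³ + 13x² + 62x + 52) ÷ lead(D) = 18x³ ÷ 3x³ = 6. Subtract (6)·D = 18x³ + 18x² + 54x + 54. Remainder: −5x² + 8x − 2.

R(x) = −5x² + 8x − 2, so D(x) is not a factor of P(x). no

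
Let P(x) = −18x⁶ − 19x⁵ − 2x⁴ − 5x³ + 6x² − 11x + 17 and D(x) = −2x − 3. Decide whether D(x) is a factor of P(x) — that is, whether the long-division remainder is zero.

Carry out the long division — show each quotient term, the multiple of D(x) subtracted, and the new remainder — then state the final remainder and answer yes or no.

Step 1: lead(−18x⁶ − 19x⁵ − 2x⁴ − 5x³ + 6x² − 11x + 17) ÷ lead(D) = −18x⁶ ÷ −2x = 9x⁵. Subtract (9x⁵)·D = −18x⁶ − 27x⁵. Remainder: 8x⁵ − 2x⁴ − 5x³ + 6x² − 11x + 17.
Step 2: lead(8x⁵ − 2x⁴ − 5x³ + 6x² − 11x + 17) ÷ lead(D) = 8x⁵ ÷ −2x = −4x⁴. Subtract (−4x⁴)·D = 8x⁵ + 12x⁴. Remainder: −14x⁴ − 5x³ + 6x² − 11x + 17.
Step 3: lead(−14x⁴ − 5x³ + 6x² − 11x + 17) ÷ lead(D) = −14x⁴ ÷ −2x = 7x³. Subtract (7x³)·D = −14x⁴ − 21x³. Remainder: 16x³ + 6x² − 11x + 17.
Step 4: lead(16x³ + 6x² − 11x + 17) ÷ lead(D) = 16x³ ÷ −2x = −8x². Subtract (−8x²)·D = 16x³ + 24x². Remainder: −18x² − 11x + 17.
Step 5: lead(−18x² − 11x + 17) ÷ lead(D) = −18x² ÷ −2x = 9x. Subtract (9x)·D = −18x² − 27x. Remainder: 16x + 17.
Step 6: lead(16x + 17) ÷ lead(D) = 16x ÷ −2x = −8. Subtract (−8)·D = 16x + 24. Remainder: −7.

R(x) = −7, so D(x) is not a factor of P(x). no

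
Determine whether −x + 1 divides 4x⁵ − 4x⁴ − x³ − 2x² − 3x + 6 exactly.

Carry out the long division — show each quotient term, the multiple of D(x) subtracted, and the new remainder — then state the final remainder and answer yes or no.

R(x) = 0, so D(x) is a factor of P(x). yes

Step 1: lead(4x⁵ − 4x⁴ − x³ − 2x² − 3x + 6) ÷ lead(D) = 4x⁵ ÷ −x = −4x⁴. Subtract (−4x⁴)·D = 4x⁵ − 4x⁴. Remainder: −x³ − 2x² − 3x + 6.
Step 2: lead(−x³ − 2x² − 3x + 6) ÷ lead(D) = −x³ ÷ −x = x². Subtract (x²)·D = −x³ + x². Remainder: −3x² − 3x + 6.
Step 3: lead(−3x² − 3x + 6) ÷ lead(D) = −3x² ÷ −x = 3x. Subtract (3x)·D = −3x² + 3x. Remainder: −6x + 6.
Step 4: lead(−6x + 6) ÷ lead(D) = −6x ÷ −x = 6. Subtract (6)·D = −6x + 6. Remainder: 0.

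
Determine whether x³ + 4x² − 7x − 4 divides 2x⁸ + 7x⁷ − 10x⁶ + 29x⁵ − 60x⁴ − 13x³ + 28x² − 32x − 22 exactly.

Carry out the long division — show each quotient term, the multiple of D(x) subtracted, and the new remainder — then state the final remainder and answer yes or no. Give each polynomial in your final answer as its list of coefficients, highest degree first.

Step 1: lead(2x⁸ + 7x⁷ − 10x⁶ + 29x⁵ − 60x⁴ − 13x³ + 28x² − 32x − 22) ÷ lead(D) = 2x⁸ ÷ x³ = 2x⁵. Subtract (2x⁵)·D = 2x⁸ + 8x⁷ − 14x⁶ − 8x⁵. Remainder: −x⁷ + 4x⁶ + 37x⁵ − 60x⁴ − 13x³ + 28x² − 32x − 22.
Step 2: lead(−x⁷ + 4x⁶ + 37x⁵ − 60x⁴ − 13x³ + 28x² − 32x − 22) ÷ lead(D) = −x⁷ ÷ x³ = −x⁴. Subtract (−x⁴)·D = −x⁷ − 4x⁶ + 7x⁵ + 4x⁴. Remainder: 8x⁶ + 30x⁵ − 64x⁴ − 13x³ + 28x² − 32x − 22.
Step 3: lead(8x⁶ + 30x⁵ − 64x⁴ − 13x³ + 28x² − 32x − 22) ÷ lead(D) = 8x⁶ ÷ x³ = 8x³. Subtract (8x³)·D = 8x⁶ + 32x⁵ − 56x⁴ − 32x³. Remainder: −2x⁵ − 8x⁴ + 19x³ + 28x² − 32x − 22.
Step 4: lead(−2x⁵ − 8x⁴ + 19x³ + 28x² − 32x − 22) ÷ lead(D) = −2x⁵ ÷ x³ = −2x². Subtract (−2x²)·D = −2x⁵ − 8x⁴ + 14x³ + 8x². Remainder: 5x³ + 20x² − 32x − 22.
Step 5: lead(5x³ + 20x² − 32x − 22) ÷ lead(D) = 5x³ ÷ x³ = 5. Subtract (5)·D = 5x³ + 20x² − 35x − 20. Remainder: 3x − 2.

R = [3, -2], so D(x) is not a factor of P(x). no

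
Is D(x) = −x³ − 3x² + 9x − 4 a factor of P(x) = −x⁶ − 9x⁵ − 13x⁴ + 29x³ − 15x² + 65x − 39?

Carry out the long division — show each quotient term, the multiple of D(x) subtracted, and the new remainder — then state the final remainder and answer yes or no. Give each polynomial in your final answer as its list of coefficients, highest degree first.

R = [-3], so D(x) is not a factor of P(x). no

Step 1: lead(−x⁶ − 9x⁵ − 13x⁴ + 29x³ − 15x² + 65x − 39) ÷ lead(D) = −x⁶ ÷ −x³ = x³. Subtract (x³)·D = −x⁶ − 3x⁵ + 9x⁴ − 4x³. Remainder: −6x⁵ − 22x⁴ + 33x³ − 15x² + 65x − 39.
Step 2: lead(−6x⁵ − 22x⁴ + 33x³ − 15x² + 65x − 39) ÷ lead(D) = −6x⁵ ÷ −x³ = 6x². Subtract (6x²)·D = −6x⁵ − 18x⁴ + 54x³ − 24x². Remainder: −4x⁴ − 21x³ + 9x² + 65x − 39.
Step 3: lead(−4x⁴ − 21x³ + 9x² + 65x − 39) ÷ lead(D) = −4x⁴ ÷ −x³ = 4x. Subtract (4x)·D = −4x⁴ − 12x³ + 36x² − 16x. Remainder: −9x³ − 27x² + 81x − 39.
Step 4: lead(−9x³ − 27x² + 81x − 39) ÷ lead(D) = −9x³ ÷ −x³ = 9. Subtract (9)·D = −9x³ − 27x² + 81x − 36. Remainder: −3.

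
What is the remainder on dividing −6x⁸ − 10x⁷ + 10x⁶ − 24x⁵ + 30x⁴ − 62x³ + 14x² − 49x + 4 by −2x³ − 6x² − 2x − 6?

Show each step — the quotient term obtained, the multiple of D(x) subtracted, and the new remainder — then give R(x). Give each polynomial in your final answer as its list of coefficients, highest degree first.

R = [-1, 4]

Step 1: lead(−6x⁸ − 10x⁷ + 10x⁶ − 24x⁵ + 30x⁴ − 62x³ + 14x² − 49x + 4) ÷ lead(D) = −6x⁸ ÷ −2x³ = 3x⁵. Subtract (3x⁵)·D = −6x⁸ − 18x⁷ − 6x⁶ − 18x⁵. Remainder: 8x⁷ + 16x⁶ − 6x⁵ + 30x⁴ − 62x³ + 14x² − 49x + 4.
Step 2: lead(8x⁷ + 16x⁶ − 6x⁵ + 30x⁴ − 62x³ + 14x² − 49x + 4) ÷ lead(D) = 8x⁷ ÷ −2x³ = −4x⁴. Subtract (−4x⁴)·D = 8x⁷ + 24x⁶ + 8x⁵ + 24x⁴. Remainder: −8x⁶ − 14x⁵ + 6x⁴ − 62x³ + 14x² − 49x + 4.
Step 3: lead(−8x⁶ − 14x⁵ + 6x⁴ − 62x³ + 14x² − 49x + 4) ÷ lead(D) = −8x⁶ ÷ −2x³ = 4x³. Subtract (4x³)·D = −8x⁶ − 24x⁵ − 8x⁴ − 24x³. Remainder: 10x⁵ + 14x⁴ − 38x³ + 14x² − 49x + 4.
Step 4: lead(10x⁵ + 14x⁴ − 38x³ + 14x² − 49x + 4) ÷ lead(D) = 10x⁵ ÷ −2x³ = −5x². Subtract (−5x²)·D = 10x⁵ + 30x⁴ + 10x³ + 30x². Remainder: −16x⁴ − 48x³ − 16x² − 49x + 4.
Step 5: lead(−16x⁴ − 48x³ − 16x² − 49x + 4) ÷ lead(D) = −16x⁴ ÷ −2x³ = 8x. Subtract (8x)·D = −16x⁴ − 48x³ − 16x² − 48x. Remainder: −x + 4.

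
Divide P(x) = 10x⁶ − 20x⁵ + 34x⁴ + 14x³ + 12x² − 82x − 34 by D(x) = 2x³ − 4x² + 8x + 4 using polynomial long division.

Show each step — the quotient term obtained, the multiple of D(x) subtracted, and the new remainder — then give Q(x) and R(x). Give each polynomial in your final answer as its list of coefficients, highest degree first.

Step 1: lead(10x⁶ − 20x⁵ + 34x⁴ + 14x³ + 12x² − 82x − 34) ÷ lead(D) = 10x⁶ ÷ 2x³ = 5x³. Subtract (5x³)·D = 10x⁶ − 20x⁵ + 40x⁴ + 20x³. Remainder: −6x⁴ − 6x³ + 12x² − 82x − 34.
Step 2: lead(−6x⁴ − 6x³ + 12x² − 82x − 34) ÷ lead(D) = −6x⁴ ÷ 2x³ = −3x. Subtract (−3x)·D = −6x⁴ + 12x³ − 24x² − 12x. Remainder: −18x³ + 36x² − 70x − 34.
Step 3: lead(−18x³ + 36x² − 70x − 34) ÷ lead(D) = −18x³ ÷ 2x³ = −9. Subtract (−9)·D = −18x³ + 36x² − 72x − 36. Remainder: 2x + 2.

Q = [5, 0, -3, -9]; R = [2, 2]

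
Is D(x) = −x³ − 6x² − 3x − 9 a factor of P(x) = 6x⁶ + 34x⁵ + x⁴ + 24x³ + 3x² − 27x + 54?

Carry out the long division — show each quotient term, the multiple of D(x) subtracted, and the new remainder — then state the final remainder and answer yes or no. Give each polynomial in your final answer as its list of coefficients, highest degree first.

R = [0], so D(x) is a factor of P(x). yes

Step 1: lead(6x⁶ + 34x⁵ + x⁴ + 24x³ + 3x² − 27x + 54) ÷ lead(D) = 6x⁶ ÷ −x³ = −6x³. Subtract (−6x³)·D = 6x⁶ + 36x⁵ + 18x⁴ + 54x³. Remainder: −2x⁵ − 17x⁴ − 30x³ + 3x² − 27x + 54.
Step 2: lead(−2x⁵ − 17x⁴ − 30x³ + 3x² − 27x + 54) ÷ lead(D) = −2x⁵ ÷ −x³ = 2x². Subtract (2x²)·D = −2x⁵ − 12x⁴ − 6x³ − 18x². Remainder: −5x⁴ − 24x³ + 21x² − 27x + 54.
Step 3: lead(−5x⁴ − 24x³ + 21x² − 27x + 54) ÷ lead(D) = −5x⁴ ÷ −x³ = 5x. Subtract (5x)·D = −5x⁴ − 30x³ − 15x² − 45x. Remainder: 6x³ + 36x² + 18x + 54.
Step 4: lead(6x³ + 36x² + 18x + 54) ÷ lead(D) = 6x³ ÷ −x³ = −6. Subtract (−6)·D = 6x³ + 36x² + 18x + 54. Remainder: 0.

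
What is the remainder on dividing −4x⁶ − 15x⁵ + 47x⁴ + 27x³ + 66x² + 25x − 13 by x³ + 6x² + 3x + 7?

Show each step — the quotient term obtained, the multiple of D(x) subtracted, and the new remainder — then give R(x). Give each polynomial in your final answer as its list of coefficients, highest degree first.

Step 1: lead(−4x⁶ − 15x⁵ + 47x⁴ + 27x³ + 66x² + 25x − 13) ÷ lead(D) = −4x⁶ ÷ x³ = −4x³. Subtract (−4x³)·D = −4x⁶ − 24x⁵ − 12x⁴ − 28x³. Remainder: 9x⁵ + 59x⁴ + 55x³ + 66x² + 25x − 13.
Step 2: lead(9x⁵ + 59x⁴ + 55x³ + 66x² + 25x − 13) ÷ lead(D) = 9x⁵ ÷ x³ = 9x². Subtract (9x²)·D = 9x⁵ + 54x⁴ + 27x³ + 63x². Remainder: 5x⁴ + 28x³ + 3x² + 25x − 13.
Step 3: lead(5x⁴ + 28x³ + 3x² + 25x − 13) ÷ lead(D) = 5x⁴ ÷ x³ = 5x. Subtract (5x)·D = 5x⁴ + 30x³ + 15x² + 35x. Remainder: −2x³ − 12x² − 10x − 13.
Step 4: lead(−2x³ − 12x² − 10x − 13) ÷ lead(D) = −2x³ ÷ x³ = −2. Subtract (−2)·D = −2x³ − 12x² − 6x − 14. Remainder: −4x + 1.

R = [-4, 1]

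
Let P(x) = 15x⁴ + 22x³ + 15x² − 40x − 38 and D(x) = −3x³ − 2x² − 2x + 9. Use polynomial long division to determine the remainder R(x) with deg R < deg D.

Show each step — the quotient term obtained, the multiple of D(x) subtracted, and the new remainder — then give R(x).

R(x) = −3x² − 3x − 2

Step 1: lead(15x⁴ + 22x³ + 15x² − 40x − 38) ÷ lead(D) = 15x⁴ ÷ −3x³ = −5x. Subtract (−5x)·D = 15x⁴ + 10x³ + 10x² − 45x. Remainder: 12x³ + 5x² + 5x − 38.
Step 2: lead(12x³ + 5x² + 5x − 38) ÷ lead(D) = 12x³ ÷ −3x³ = −4. Subtract (−4)·D = 12x³ + 8x² + 8x − 36. Remainder: −3x² − 3x − 2.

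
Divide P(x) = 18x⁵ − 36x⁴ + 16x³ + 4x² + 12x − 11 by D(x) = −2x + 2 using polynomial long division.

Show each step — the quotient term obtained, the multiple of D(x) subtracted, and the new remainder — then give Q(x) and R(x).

Step 1: lead(18x⁵ − 36x⁴ + 16x³ + 4x² + 12x − 11) ÷ lead(D) = 18x⁵ ÷ −2x = −9x⁴. Subtract (−9x⁴)·D = 18x⁵ − 18x⁴. Remainder: −18x⁴ + 16x³ + 4x² + 12x − 11.
Step 2: lead(−18x⁴ + 16x³ + 4x² + 12x − 11) ÷ lead(D) = −18x⁴ ÷ −2x = 9x³. Subtract (9x³)·D = −18x⁴ + 18x³. Remainder: −2x³ + 4x² + 12x − 11.
Step 3: lead(−2x³ + 4x² + 12x − 11) ÷ lead(D) = −2x³ ÷ −2x = x². Subtract (x²)·D = −2x³ + 2x². Remainder: 2x² + 12x − 11.
Step 4: lead(2x² + 12x − 11) ÷ lead(D) = 2x² ÷ −2x = −x. Subtract (−x)·D = 2x² − 2x. Remainder: 14x − 11.
Step 5: lead(14x − 11) ÷ lead(D) = 14x ÷ −2x = −7. Subtract (−7)·D = 14x − 14. Remainder: 3.

Q(x) = −9x⁴ + 9x³ + x² − x − 7; R(x) = 3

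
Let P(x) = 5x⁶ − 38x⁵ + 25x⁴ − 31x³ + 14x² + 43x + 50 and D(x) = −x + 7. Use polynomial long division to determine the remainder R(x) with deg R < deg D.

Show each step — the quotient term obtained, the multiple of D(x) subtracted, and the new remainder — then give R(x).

R(x) = 8

Step 1: lead(5x⁶ − 38x⁵ + 25x⁴ − 31x³ + 14x² + 43x + 50) ÷ lead(D) = 5x⁶ ÷ −x = −5x⁵. Subtract (−5x⁵)·D = 5x⁶ − 35x⁵. Remainder: −3x⁵ + 25x⁴ − 31x³ + 14x² + 43x + 50.
Step 2: lead(−3x⁵ + 25x⁴ − 31x³ + 14x² + 43x + 50) ÷ lead(D) = −3x⁵ ÷ −x = 3x⁴. Subtract (3x⁴)·D = −3x⁵ + 21x⁴. Remainder: 4x⁴ − 31x³ + 14x² + 43x + 50.
Step 3: lead(4x⁴ − 31x³ + 14x² + 43x + 50) ÷ lead(D) = 4x⁴ ÷ −x = −4x³. Subtract (−4x³)·D = 4x⁴ − 28x³. Remainder: −3x³ + 14x² + 43x + 50.
Step 4: lead(−3x³ + 14x² + 43x + 50) ÷ lead(D) = −3x³ ÷ −x = 3x². Subtract (3x²)·D = −3x³ + 21x². Remainder: −7x² + 43x + 50.
Step 5: lead(−7x² + 43x + 50) ÷ lead(D) = −7x² ÷ −x = 7x. Subtract (7x)·D = −7x² + 49x. Remainder: −6x + 50.
Step 6: lead(−6x + 50) ÷ lead(D) = −6x ÷ −x = 6. Subtract (6)·D = −6x + 42. Remainder: 8.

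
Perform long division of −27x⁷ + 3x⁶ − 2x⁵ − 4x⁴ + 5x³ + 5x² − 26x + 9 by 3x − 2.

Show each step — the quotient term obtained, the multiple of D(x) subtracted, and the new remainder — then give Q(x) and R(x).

Step 1: lead(−27x⁷ + 3x⁶ − 2x⁵ − 4x⁴ + 5x³ + 5x² − 26x + 9) ÷ lead(D) = −27x⁷ ÷ 3x = −9x⁶. Subtract (−9x⁶)·D = −27x⁷ + 18x⁶. Remainder: −15x⁶ − 2x⁵ − 4x⁴ + 5x³ + 5x² − 26x + 9.
Step 2: lead(−15x⁶ − 2x⁵ − 4x⁴ + 5x³ + 5x² − 26x + 9) ÷ lead(D) = −15x⁶ ÷ 3x = −5x⁵. Subtract (−5x⁵)·D = −15x⁶ + 10x⁵. Remainder: −12x⁵ − 4x⁴ + 5x³ + 5x² − 26x + 9.
Step 3: lead(−12x⁵ − 4x⁴ + 5x³ + 5x² − 26x + 9) ÷ lead(D) = −12x⁵ ÷ 3x = −4x⁴. Subtract (−4x⁴)·D = −12x⁵ + 8x⁴. Remainder: −12x⁴ + 5x³ + 5x² − 26x + 9.
Step 4: lead(−12x⁴ + 5x³ + 5x² − 26x + 9) ÷ lead(D) = −12x⁴ ÷ 3x = −4x³. Subtract (−4x³)·D = −12x⁴ + 8x³. Remainder: −3x³ + 5x² − 26x + 9.
Step 5: lead(−3x³ + 5x² − 26x + 9) ÷ lead(D) = −3x³ ÷ 3x = −x². Subtract (−x²)·D = −3x³ + 2x². Remainder: 3x² − 26x + 9.
Step 6: lead(3x² − 26x + 9) ÷ lead(D) = 3x² ÷ 3x = x. Subtract (x)·D = 3x² − 2x. Remainder: −24x + 9.
Step 7: lead(−24x + 9) ÷ lead(D) = −24x ÷ 3x = −8. Subtract (−8)·D = −24x + 16. Remainder: −7.

Q(x) = −9x⁶ − 5x⁵ − 4x⁴ − 4x³ − x² + x − 8; R(x) = −7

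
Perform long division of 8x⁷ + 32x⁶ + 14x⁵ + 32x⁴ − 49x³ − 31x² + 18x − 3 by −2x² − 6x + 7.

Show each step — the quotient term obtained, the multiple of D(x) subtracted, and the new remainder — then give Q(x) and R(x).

Step 1: lead(8x⁷ + 32x⁶ + 14x⁵ + 32x⁴ − 49x³ − 31x² + 18x − 3) ÷ lead(D) = 8x⁷ ÷ −2x² = −4x⁵. Subtract (−4x⁵)·D = 8x⁷ + 24x⁶ − 28x⁵. Remainder: 8x⁶ + 42x⁵ + 32x⁴ − 49x³ − 31x² + 18x − 3.
Step 2: lead(8x⁶ + 42x⁵ + 32x⁴ − 49x³ − 31x² + 18x − 3) ÷ lead(D) = 8x⁶ ÷ −2x² = −4x⁴. Subtract (−4x⁴)·D = 8x⁶ + 24x⁵ − 28x⁴. Remainder: 18x⁵ + 60x⁴ − 49x³ − 31x² + 18x − 3.
Step 3: lead(18x⁵ + 60x⁴ − 49x³ − 31x² + 18x − 3) ÷ lead(D) = 18x⁵ ÷ −2x² = −9x³. Subtract (−9x³)·D = 18x⁵ + 54x⁴ − 63x³. Remainder: 6x⁴ + 14x³ − 31x² + 18x − 3.
Step 4: lead(6x⁴ + 14x³ − 31x² + 18x − 3) ÷ lead(D) = 6x⁴ ÷ −2x² = −3x². Subtract (−3x²)·D = 6x⁴ + 18x³ − 21x². Remainder: −4x³ − 10x² + 18x − 3.
Step 5: lead(−4x³ − 10x² + 18x − 3) ÷ lead(D) = −4x³ ÷ −2x² = 2x. Subtract (2x)·D = −4x³ − 12x² + 14x. Remainder: 2x² + 4x − 3.
Step 6: lead(2x² + 4x − 3) ÷ lead(D) = 2x² ÷ −2x² = −1. Subtract (−1)·D = 2x² + 6x − 7. Remainder: −2x + 4.

Q(x) = −4x⁵ − 4x⁴ − 9x³ − 3x² + 2x − 1; R(x) = −2x + 4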